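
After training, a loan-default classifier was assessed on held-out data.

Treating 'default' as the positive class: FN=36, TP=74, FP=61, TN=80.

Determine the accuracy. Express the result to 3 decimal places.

Accuracy = (TP+TN)/N = (74+80)/251 = 0.614

0.614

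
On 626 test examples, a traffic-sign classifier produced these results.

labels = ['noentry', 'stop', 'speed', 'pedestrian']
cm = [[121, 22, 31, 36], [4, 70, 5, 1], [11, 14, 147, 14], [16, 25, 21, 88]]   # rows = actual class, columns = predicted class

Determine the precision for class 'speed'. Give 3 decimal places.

0.721

Treat 'speed' as positive and all other classes as negative.
precision = TP/(TP+FP).
speed: TP=147, FP=31+5+21=57 → 147/204 = 0.7206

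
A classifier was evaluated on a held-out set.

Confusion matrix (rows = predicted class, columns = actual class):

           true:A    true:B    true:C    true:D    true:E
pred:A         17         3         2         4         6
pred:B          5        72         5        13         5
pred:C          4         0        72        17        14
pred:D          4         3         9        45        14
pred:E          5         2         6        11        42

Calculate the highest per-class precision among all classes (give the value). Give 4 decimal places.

0.7200

Per-class precision (TP/(TP+FP)):
  A: TP=17, FP=3+2+4+6=15 → 17/32 = 0.53125
  B: TP=72, FP=5+5+13+5=28 → 72/100 = 0.72000
  C: TP=72, FP=4+0+17+14=35 → 72/107 = 0.67290
  D: TP=45, FP=4+3+9+14=30 → 45/75 = 0.60000
  E: TP=42, FP=5+2+6+11=24 → 42/66 = 0.63636
Highest is class 'B' with precision = 0.7200.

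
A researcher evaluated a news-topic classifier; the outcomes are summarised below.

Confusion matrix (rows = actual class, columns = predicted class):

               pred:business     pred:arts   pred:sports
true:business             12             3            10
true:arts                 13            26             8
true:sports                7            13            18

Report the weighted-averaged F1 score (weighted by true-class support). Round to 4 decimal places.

0.5134

Per-class F1 score (2·TP/(2·TP+FP+FN)):
  business: TP=12, FP=13+7=20, FN=3+10=13 → 24/57 = 0.42105
  arts: TP=26, FP=3+13=16, FN=13+8=21 → 52/89 = 0.58427
  sports: TP=18, FP=10+8=18, FN=7+13=20 → 36/74 = 0.48649
Weighted-F1 score = Σ (supportᵢ/N)·F1 scoreᵢ with N=110: (25/110)·0.42105 + (47/110)·0.58427 + (38/110)·0.48649 = 0.5134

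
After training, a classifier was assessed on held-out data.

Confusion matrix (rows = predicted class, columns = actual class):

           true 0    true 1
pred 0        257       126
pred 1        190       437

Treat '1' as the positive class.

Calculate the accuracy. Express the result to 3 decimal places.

0.687

Accuracy = (TP+TN)/N = (437+257)/1010 = 0.687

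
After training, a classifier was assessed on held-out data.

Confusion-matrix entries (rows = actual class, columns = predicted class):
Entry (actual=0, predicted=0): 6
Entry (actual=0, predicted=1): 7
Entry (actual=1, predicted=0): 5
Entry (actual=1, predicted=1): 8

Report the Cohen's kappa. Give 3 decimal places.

0.077

Observed agreement pₒ = trace/N = 14/26 = 0.5385
Expected agreement pₑ = Σ (rowᵢ·colᵢ)/N² = (13·11 + 13·15)/26² = 0.5000
κ = (pₒ − pₑ)/(1 − pₑ) = (0.5385 − 0.5000)/(1 − 0.5000) = 0.077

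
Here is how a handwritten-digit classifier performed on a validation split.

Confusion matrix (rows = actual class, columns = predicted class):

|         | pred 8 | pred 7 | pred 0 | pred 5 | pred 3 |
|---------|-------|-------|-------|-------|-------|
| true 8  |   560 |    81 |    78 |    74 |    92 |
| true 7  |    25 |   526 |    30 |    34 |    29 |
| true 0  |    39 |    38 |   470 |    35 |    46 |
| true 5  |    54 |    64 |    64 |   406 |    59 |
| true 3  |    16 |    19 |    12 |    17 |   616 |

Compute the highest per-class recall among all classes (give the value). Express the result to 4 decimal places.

Per-class recall (TP/(TP+FN)):
  8: TP=560, FN=81+78+74+92=325 → 560/885 = 0.63277
  7: TP=526, FN=25+30+34+29=118 → 526/644 = 0.81677
  0: TP=470, FN=39+38+35+46=158 → 470/628 = 0.74841
  5: TP=406, FN=54+64+64+59=241 → 406/647 = 0.62751
  3: TP=616, FN=16+19+12+17=64 → 616/680 = 0.90588
Highest is class '3' with recall = 0.9059.

0.9059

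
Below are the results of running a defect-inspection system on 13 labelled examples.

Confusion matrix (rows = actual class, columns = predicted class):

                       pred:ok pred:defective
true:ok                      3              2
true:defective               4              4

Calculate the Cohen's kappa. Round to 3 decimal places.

0.093

Observed agreement pₒ = trace/N = 7/13 = 0.5385
Expected agreement pₑ = Σ (rowᵢ·colᵢ)/N² = (5·7 + 8·6)/13² = 0.4911
κ = (pₒ − pₑ)/(1 − pₑ) = (0.5385 − 0.4911)/(1 − 0.4911) = 0.093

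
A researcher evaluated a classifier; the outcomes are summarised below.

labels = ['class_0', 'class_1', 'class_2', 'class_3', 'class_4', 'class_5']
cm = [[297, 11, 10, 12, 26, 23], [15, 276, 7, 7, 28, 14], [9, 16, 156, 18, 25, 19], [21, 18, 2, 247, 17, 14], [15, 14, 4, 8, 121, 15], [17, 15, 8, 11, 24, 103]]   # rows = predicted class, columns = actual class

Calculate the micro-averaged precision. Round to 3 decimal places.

Micro-averaging pools counts across classes: ΣTP=1200, ΣFP=443, ΣFN=443.
Micro-precision = TP/(TP+FP) on pooled counts = 0.730 (equals overall accuracy in single-label multiclass).

0.730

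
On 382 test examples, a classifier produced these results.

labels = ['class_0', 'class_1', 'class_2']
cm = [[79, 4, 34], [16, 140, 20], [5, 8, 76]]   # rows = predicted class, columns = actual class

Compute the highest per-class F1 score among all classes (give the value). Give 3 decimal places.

0.854

Per-class F1 score (2·TP/(2·TP+FP+FN)):
  class_0: TP=79, FP=4+34=38, FN=16+5=21 → 158/217 = 0.7281
  class_1: TP=140, FP=16+20=36, FN=4+8=12 → 280/328 = 0.8537
  class_2: TP=76, FP=5+8=13, FN=34+20=54 → 152/219 = 0.6941
Highest is class 'class_1' with F1 score = 0.854.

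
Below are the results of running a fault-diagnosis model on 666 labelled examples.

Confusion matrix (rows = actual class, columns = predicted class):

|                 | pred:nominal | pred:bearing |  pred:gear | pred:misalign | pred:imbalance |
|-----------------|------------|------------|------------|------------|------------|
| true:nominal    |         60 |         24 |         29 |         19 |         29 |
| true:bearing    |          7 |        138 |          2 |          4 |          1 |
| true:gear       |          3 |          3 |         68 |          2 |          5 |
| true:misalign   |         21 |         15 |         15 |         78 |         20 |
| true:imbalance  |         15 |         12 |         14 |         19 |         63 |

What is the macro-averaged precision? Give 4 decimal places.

Per-class precision (TP/(TP+FP)):
  nominal: TP=60, FP=7+3+21+15=46 → 60/106 = 0.56604
  bearing: TP=138, FP=24+3+15+12=54 → 138/192 = 0.71875
  gear: TP=68, FP=29+2+15+14=60 → 68/128 = 0.53125
  misalign: TP=78, FP=19+4+2+19=44 → 78/122 = 0.63934
  imbalance: TP=63, FP=29+1+5+20=55 → 63/118 = 0.53390
Macro-precision = mean = (0.56604 + 0.71875 + 0.53125 + 0.63934 + 0.53390) / 5 = 0.5979

0.5979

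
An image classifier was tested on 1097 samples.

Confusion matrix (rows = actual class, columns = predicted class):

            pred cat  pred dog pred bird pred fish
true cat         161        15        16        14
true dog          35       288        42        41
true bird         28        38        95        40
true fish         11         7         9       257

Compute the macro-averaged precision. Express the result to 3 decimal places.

0.707

Per-class precision (TP/(TP+FP)):
  cat: TP=161, FP=35+28+11=74 → 161/235 = 0.6851
  dog: TP=288, FP=15+38+7=60 → 288/348 = 0.8276
  bird: TP=95, FP=16+42+9=67 → 95/162 = 0.5864
  fish: TP=257, FP=14+41+40=95 → 257/352 = 0.7301
Macro-precision = mean = (0.6851 + 0.8276 + 0.5864 + 0.7301) / 4 = 0.707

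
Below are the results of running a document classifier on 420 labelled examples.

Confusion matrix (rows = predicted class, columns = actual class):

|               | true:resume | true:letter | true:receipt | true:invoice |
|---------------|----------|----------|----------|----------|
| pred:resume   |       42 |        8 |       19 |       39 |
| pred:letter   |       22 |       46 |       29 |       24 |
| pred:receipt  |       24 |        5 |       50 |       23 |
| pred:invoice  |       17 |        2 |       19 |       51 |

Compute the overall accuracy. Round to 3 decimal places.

Accuracy = trace / total = (42+46+50+51=189) / 420 = 189/420 = 0.450

0.450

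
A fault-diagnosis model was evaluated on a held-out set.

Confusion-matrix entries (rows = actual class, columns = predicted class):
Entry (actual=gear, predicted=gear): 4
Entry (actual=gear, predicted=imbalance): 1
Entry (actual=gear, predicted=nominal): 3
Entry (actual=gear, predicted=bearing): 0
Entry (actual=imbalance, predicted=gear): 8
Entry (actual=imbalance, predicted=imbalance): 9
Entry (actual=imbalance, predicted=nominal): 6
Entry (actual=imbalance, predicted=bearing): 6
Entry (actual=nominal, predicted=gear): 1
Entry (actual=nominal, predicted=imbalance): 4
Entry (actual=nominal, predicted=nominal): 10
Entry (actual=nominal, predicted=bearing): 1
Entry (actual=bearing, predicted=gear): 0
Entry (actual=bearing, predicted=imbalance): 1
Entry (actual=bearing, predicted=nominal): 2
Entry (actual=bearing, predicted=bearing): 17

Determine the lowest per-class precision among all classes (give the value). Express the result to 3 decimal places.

Per-class precision (TP/(TP+FP)):
  gear: TP=4, FP=8+1+0=9 → 4/13 = 0.3077
  imbalance: TP=9, FP=1+4+1=6 → 9/15 = 0.6000
  nominal: TP=10, FP=3+6+2=11 → 10/21 = 0.4762
  bearing: TP=17, FP=0+6+1=7 → 17/24 = 0.7083
Lowest is class 'gear' with precision = 0.308.

0.308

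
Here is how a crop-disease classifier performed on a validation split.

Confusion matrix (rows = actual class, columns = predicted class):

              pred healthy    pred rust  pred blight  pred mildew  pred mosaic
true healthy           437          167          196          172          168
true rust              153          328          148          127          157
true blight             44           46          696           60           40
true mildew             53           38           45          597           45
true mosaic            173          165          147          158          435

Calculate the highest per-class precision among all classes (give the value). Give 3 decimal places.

0.565

Per-class precision (TP/(TP+FP)):
  healthy: TP=437, FP=153+44+53+173=423 → 437/860 = 0.5081
  rust: TP=328, FP=167+46+38+165=416 → 328/744 = 0.4409
  blight: TP=696, FP=196+148+45+147=536 → 696/1232 = 0.5649
  mildew: TP=597, FP=172+127+60+158=517 → 597/1114 = 0.5359
  mosaic: TP=435, FP=168+157+40+45=410 → 435/845 = 0.5148
Highest is class 'blight' with precision = 0.565.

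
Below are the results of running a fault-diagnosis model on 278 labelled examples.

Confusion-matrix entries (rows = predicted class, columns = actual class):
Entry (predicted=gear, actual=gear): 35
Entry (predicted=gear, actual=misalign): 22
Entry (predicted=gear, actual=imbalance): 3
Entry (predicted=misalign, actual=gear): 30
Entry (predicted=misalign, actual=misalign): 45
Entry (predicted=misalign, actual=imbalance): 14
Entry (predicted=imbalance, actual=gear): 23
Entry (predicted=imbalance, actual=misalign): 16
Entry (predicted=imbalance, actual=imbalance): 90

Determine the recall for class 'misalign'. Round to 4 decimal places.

0.5422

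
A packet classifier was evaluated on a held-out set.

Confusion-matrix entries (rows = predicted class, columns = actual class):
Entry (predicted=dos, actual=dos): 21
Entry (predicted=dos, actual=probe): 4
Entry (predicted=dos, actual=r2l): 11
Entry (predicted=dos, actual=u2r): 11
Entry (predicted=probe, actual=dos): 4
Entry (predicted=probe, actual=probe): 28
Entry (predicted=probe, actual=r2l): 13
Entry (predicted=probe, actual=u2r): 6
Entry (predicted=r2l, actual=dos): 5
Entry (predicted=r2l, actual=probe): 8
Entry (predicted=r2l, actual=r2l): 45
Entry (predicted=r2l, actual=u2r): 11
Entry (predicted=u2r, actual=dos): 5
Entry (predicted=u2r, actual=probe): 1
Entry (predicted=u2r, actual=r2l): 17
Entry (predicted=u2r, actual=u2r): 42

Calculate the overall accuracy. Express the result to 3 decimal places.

Accuracy = trace / total = (21+28+45+42=136) / 232 = 136/232 = 0.586

0.586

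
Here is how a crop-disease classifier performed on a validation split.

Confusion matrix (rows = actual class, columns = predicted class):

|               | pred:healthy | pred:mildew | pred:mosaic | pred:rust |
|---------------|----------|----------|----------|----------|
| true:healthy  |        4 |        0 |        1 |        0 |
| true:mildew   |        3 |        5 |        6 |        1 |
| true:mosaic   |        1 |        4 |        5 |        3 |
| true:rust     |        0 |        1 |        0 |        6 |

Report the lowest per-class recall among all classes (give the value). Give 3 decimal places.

0.333

Per-class recall (TP/(TP+FN)):
  healthy: TP=4, FN=0+1+0=1 → 4/5 = 0.8000
  mildew: TP=5, FN=3+6+1=10 → 5/15 = 0.3333
  mosaic: TP=5, FN=1+4+3=8 → 5/13 = 0.3846
  rust: TP=6, FN=0+1+0=1 → 6/7 = 0.8571
Lowest is class 'mildew' with recall = 0.333.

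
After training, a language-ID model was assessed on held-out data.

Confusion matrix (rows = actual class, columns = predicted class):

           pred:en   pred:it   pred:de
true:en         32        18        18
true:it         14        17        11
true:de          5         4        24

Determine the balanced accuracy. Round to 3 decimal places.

0.534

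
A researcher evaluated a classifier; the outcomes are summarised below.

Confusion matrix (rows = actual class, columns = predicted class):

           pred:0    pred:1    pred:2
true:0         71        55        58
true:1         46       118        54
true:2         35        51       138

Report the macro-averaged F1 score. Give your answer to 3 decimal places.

0.513

Per-class F1 score (2·TP/(2·TP+FP+FN)):
  0: TP=71, FP=46+35=81, FN=55+58=113 → 142/336 = 0.4226
  1: TP=118, FP=55+51=106, FN=46+54=100 → 236/442 = 0.5339
  2: TP=138, FP=58+54=112, FN=35+51=86 → 276/474 = 0.5823
Macro-F1 score = mean = (0.4226 + 0.5339 + 0.5823) / 3 = 0.513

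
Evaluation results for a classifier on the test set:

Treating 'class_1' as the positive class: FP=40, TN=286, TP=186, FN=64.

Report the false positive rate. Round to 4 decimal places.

FPR = FP/(FP+TN) = 40/(40+286) = 0.1227

0.1227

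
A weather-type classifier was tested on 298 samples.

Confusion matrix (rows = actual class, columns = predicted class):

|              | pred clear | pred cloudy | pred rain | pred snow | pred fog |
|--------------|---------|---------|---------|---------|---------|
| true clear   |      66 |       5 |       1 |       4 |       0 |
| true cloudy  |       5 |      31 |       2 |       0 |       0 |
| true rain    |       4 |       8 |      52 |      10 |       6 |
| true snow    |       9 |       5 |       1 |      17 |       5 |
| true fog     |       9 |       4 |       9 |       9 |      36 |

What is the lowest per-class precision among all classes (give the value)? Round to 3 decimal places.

Per-class precision (TP/(TP+FP)):
  clear: TP=66, FP=5+4+9+9=27 → 66/93 = 0.7097
  cloudy: TP=31, FP=5+8+5+4=22 → 31/53 = 0.5849
  rain: TP=52, FP=1+2+1+9=13 → 52/65 = 0.8000
  snow: TP=17, FP=4+0+10+9=23 → 17/40 = 0.4250
  fog: TP=36, FP=0+0+6+5=11 → 36/47 = 0.7660
Lowest is class 'snow' with precision = 0.425.

0.425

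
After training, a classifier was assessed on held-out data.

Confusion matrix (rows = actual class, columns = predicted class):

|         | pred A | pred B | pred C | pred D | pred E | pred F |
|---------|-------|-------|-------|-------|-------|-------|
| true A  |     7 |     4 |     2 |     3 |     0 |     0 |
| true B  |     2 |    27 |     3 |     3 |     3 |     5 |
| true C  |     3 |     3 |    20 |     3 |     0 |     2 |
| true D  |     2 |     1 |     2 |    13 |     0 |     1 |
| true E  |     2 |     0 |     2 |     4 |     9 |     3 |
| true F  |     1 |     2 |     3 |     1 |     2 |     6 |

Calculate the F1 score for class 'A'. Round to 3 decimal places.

0.424

One-vs-rest for 'A': TP = diagonal; FP = other classes predicted 'A'; FN = 'A' predicted as other.
F1 score = 2·TP/(2·TP+FP+FN).
A: TP=7, FP=2+3+2+2+1=10, FN=4+2+3+0+0=9 → 14/33 = 0.4242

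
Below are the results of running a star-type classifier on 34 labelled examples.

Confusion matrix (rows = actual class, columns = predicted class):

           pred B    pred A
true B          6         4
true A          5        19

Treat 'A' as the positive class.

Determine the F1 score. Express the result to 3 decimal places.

0.809

Precision = TP/(TP+FP) = 19/23 = 0.8261
Recall = TP/(TP+FN) = 19/24 = 0.7917
F1 = 2·TP/(2·TP+FP+FN) = 38/47 = 0.809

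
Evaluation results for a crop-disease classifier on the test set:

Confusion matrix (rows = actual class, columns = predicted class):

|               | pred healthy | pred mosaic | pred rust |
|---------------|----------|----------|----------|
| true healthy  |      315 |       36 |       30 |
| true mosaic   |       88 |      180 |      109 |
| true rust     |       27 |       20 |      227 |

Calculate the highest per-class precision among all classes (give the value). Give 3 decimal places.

0.763

Per-class precision (TP/(TP+FP)):
  healthy: TP=315, FP=88+27=115 → 315/430 = 0.7326
  mosaic: TP=180, FP=36+20=56 → 180/236 = 0.7627
  rust: TP=227, FP=30+109=139 → 227/366 = 0.6202
Highest is class 'mosaic' with precision = 0.763.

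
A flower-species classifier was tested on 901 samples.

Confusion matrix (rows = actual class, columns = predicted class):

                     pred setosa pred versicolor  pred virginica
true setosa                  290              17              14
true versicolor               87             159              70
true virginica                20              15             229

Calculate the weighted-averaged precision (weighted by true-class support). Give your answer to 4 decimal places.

Per-class precision (TP/(TP+FP)):
  setosa: TP=290, FP=87+20=107 → 290/397 = 0.73048
  versicolor: TP=159, FP=17+15=32 → 159/191 = 0.83246
  virginica: TP=229, FP=14+70=84 → 229/313 = 0.73163
Weighted-precision = Σ (supportᵢ/N)·precisionᵢ with N=901: (321/901)·0.73048 + (316/901)·0.83246 + (264/901)·0.73163 = 0.7666

0.7666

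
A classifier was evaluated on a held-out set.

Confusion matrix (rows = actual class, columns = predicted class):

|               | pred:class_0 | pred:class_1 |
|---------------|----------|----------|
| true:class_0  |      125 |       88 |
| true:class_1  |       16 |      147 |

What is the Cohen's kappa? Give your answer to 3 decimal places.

Observed agreement pₒ = trace/N = 272/376 = 0.7234
Expected agreement pₑ = Σ (rowᵢ·colᵢ)/N² = (213·141 + 163·235)/376² = 0.4834
κ = (pₒ − pₑ)/(1 − pₑ) = (0.7234 − 0.4834)/(1 − 0.4834) = 0.465

0.465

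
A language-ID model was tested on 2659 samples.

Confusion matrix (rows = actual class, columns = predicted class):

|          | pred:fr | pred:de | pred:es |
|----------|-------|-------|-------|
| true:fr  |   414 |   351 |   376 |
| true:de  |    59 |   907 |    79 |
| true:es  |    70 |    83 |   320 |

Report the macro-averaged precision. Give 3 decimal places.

0.617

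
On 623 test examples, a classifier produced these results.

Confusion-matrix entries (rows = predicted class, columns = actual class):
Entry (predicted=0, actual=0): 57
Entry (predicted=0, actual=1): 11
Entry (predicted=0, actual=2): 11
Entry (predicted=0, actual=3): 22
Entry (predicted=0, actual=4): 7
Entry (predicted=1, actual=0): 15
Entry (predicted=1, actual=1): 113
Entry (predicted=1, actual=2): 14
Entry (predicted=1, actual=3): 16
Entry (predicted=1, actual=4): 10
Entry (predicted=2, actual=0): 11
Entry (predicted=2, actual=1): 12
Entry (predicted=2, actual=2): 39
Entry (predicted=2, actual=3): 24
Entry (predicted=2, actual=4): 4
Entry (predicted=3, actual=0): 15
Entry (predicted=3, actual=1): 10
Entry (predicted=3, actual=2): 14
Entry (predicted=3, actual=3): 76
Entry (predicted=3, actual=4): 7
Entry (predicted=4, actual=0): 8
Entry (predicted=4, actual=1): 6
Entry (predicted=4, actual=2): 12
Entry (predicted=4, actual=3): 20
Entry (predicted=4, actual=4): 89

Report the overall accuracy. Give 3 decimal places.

0.600

Accuracy = trace / total = (57+113+39+76+89=374) / 623 = 374/623 = 0.600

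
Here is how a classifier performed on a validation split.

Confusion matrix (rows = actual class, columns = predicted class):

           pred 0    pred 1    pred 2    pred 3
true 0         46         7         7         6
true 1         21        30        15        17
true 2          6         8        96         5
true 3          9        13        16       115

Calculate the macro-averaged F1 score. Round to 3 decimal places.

Per-class F1 score (2·TP/(2·TP+FP+FN)):
  0: TP=46, FP=21+6+9=36, FN=7+7+6=20 → 92/148 = 0.6216
  1: TP=30, FP=7+8+13=28, FN=21+15+17=53 → 60/141 = 0.4255
  2: TP=96, FP=7+15+16=38, FN=6+8+5=19 → 192/249 = 0.7711
  3: TP=115, FP=6+17+5=28, FN=9+13+16=38 → 230/296 = 0.7770
Macro-F1 score = mean = (0.6216 + 0.4255 + 0.7711 + 0.7770) / 4 = 0.649

0.649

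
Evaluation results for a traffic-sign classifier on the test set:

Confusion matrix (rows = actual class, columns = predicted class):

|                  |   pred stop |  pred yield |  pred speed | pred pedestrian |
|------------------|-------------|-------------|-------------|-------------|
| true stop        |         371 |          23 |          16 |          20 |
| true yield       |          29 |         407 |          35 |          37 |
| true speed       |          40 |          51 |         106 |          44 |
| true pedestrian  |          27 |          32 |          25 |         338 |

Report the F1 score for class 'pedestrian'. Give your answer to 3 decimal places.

F1 score = 2·TP/(2·TP+FP+FN).
pedestrian: TP=338, FP=20+37+44=101, FN=27+32+25=84 → 676/861 = 0.7851

0.785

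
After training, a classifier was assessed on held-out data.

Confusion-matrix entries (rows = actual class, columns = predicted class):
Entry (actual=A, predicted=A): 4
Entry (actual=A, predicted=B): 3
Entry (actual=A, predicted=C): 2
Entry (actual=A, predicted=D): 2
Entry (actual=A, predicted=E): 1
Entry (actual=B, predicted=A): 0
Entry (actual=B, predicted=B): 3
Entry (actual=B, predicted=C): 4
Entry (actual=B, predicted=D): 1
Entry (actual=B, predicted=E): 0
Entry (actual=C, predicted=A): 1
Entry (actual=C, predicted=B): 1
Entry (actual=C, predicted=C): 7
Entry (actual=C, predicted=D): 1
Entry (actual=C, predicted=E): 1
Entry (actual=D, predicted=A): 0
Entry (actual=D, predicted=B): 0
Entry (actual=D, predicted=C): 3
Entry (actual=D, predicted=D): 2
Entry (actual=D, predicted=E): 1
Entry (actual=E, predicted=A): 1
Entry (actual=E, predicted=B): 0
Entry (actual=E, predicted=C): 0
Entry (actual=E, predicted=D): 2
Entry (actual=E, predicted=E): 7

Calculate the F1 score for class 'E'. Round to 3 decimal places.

0.700

Treat 'E' as positive and all other classes as negative.
F1 score = 2·TP/(2·TP+FP+FN).
E: TP=7, FP=1+0+1+1=3, FN=1+0+0+2=3 → 14/20 = 0.7000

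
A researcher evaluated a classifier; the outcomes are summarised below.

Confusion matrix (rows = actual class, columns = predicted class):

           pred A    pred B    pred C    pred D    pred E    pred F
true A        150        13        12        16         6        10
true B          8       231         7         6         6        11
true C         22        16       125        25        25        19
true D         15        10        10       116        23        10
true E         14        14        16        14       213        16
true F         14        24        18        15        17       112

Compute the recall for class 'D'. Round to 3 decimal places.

recall = TP/(TP+FN).
D: TP=116, FN=15+10+10+23+10=68 → 116/184 = 0.6304

0.630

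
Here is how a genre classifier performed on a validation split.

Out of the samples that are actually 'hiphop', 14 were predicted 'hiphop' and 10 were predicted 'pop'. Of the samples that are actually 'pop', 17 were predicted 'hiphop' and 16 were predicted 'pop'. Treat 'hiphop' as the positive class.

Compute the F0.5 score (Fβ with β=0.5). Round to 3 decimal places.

0.473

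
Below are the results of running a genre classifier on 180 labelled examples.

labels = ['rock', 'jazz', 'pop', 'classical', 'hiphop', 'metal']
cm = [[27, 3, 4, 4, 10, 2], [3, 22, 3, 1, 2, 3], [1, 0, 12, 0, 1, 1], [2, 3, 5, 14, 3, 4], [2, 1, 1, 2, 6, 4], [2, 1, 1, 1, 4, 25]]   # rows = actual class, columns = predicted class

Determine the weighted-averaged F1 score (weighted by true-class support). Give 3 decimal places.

Per-class F1 score (2·TP/(2·TP+FP+FN)):
  rock: TP=27, FP=3+1+2+2+2=10, FN=3+4+4+10+2=23 → 54/87 = 0.6207
  jazz: TP=22, FP=3+0+3+1+1=8, FN=3+3+1+2+3=12 → 44/64 = 0.6875
  pop: TP=12, FP=4+3+5+1+1=14, FN=1+0+0+1+1=3 → 24/41 = 0.5854
  classical: TP=14, FP=4+1+0+2+1=8, FN=2+3+5+3+4=17 → 28/53 = 0.5283
  hiphop: TP=6, FP=10+2+1+3+4=20, FN=2+1+1+2+4=10 → 12/42 = 0.2857
  metal: TP=25, FP=2+3+1+4+4=14, FN=2+1+1+1+4=9 → 50/73 = 0.6849
Weighted-F1 score = Σ (supportᵢ/N)·F1 scoreᵢ with N=180: (50/180)·0.6207 + (34/180)·0.6875 + (15/180)·0.5854 + (31/180)·0.5283 + (16/180)·0.2857 + (34/180)·0.6849 = 0.597

0.597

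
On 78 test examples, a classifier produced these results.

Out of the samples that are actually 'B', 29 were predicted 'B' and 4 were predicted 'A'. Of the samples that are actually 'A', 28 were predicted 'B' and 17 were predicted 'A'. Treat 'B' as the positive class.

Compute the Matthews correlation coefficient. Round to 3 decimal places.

0.286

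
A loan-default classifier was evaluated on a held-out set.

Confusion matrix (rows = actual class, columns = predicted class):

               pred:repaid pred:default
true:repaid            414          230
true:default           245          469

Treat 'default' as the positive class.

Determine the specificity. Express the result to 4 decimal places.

0.6429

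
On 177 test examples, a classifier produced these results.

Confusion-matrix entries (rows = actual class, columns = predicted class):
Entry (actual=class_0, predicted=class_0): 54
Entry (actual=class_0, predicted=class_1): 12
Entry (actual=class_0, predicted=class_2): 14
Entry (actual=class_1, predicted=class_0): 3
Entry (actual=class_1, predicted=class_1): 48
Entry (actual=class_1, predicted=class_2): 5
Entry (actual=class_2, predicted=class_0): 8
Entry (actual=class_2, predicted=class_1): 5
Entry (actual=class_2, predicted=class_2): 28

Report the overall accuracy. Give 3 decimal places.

0.734

Accuracy = trace / total = (54+48+28=130) / 177 = 130/177 = 0.734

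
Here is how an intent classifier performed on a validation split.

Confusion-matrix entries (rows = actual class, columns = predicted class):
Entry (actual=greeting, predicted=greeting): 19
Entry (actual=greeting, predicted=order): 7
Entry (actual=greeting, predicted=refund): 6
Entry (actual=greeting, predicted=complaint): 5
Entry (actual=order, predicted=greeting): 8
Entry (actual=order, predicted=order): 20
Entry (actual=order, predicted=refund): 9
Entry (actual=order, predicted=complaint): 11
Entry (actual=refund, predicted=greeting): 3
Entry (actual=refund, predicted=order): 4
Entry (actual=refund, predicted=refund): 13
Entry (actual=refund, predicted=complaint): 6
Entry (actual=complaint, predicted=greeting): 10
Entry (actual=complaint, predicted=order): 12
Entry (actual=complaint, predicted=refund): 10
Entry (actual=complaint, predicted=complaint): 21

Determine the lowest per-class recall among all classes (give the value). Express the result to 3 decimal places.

0.396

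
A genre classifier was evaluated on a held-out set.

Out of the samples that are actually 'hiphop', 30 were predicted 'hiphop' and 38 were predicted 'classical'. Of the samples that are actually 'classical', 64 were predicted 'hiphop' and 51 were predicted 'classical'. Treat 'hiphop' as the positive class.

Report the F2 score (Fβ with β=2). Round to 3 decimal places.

Fβ = (1+β²)·TP / ((1+β²)·TP + β²·FN + FP), with β²=4
= 5·30 / (5·30 + 4·38 + 64) = 0.410

0.410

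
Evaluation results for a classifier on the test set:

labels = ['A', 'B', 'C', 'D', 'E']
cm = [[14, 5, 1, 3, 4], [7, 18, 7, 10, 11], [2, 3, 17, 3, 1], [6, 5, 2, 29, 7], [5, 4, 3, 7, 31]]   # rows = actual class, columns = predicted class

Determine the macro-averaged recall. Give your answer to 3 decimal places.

Per-class recall (TP/(TP+FN)):
  A: TP=14, FN=5+1+3+4=13 → 14/27 = 0.5185
  B: TP=18, FN=7+7+10+11=35 → 18/53 = 0.3396
  C: TP=17, FN=2+3+3+1=9 → 17/26 = 0.6538
  D: TP=29, FN=6+5+2+7=20 → 29/49 = 0.5918
  E: TP=31, FN=5+4+3+7=19 → 31/50 = 0.6200
Macro-recall = mean = (0.5185 + 0.3396 + 0.6538 + 0.5918 + 0.6200) / 5 = 0.545

0.545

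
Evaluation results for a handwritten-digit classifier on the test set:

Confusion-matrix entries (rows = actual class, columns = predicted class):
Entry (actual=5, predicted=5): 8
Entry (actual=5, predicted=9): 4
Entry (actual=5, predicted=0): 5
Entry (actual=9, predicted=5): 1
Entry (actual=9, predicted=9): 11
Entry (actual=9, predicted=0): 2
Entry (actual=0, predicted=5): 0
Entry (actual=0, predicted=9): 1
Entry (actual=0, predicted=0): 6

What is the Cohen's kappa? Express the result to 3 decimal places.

Observed agreement pₒ = trace/N = 25/38 = 0.6579
Expected agreement pₑ = Σ (rowᵢ·colᵢ)/N² = (17·9 + 14·16 + 7·13)/38² = 0.3241
κ = (pₒ − pₑ)/(1 − pₑ) = (0.6579 − 0.3241)/(1 − 0.3241) = 0.494

0.494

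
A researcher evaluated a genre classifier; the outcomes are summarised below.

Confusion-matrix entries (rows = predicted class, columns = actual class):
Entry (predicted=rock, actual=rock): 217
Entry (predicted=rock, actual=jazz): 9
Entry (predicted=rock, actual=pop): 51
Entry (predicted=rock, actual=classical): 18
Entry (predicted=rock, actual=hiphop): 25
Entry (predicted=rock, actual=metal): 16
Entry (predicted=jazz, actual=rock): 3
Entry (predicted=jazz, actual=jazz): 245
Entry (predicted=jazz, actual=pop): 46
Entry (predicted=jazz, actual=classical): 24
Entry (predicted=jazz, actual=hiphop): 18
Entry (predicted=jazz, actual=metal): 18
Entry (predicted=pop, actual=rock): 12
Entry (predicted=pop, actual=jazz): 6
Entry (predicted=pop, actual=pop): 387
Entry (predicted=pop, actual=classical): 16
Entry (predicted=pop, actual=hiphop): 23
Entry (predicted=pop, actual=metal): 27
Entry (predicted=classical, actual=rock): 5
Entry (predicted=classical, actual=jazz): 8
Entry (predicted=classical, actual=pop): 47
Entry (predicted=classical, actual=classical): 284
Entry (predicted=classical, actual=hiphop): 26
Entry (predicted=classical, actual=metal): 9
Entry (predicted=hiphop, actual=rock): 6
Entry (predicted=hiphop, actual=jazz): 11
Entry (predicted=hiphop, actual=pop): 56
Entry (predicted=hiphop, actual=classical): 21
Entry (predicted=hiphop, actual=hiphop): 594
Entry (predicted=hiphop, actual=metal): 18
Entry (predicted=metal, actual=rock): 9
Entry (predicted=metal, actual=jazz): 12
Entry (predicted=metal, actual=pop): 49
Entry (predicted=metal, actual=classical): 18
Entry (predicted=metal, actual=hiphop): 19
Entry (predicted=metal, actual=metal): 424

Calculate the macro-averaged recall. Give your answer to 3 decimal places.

0.788

Per-class recall (TP/(TP+FN)):
  rock: TP=217, FN=3+12+5+6+9=35 → 217/252 = 0.8611
  jazz: TP=245, FN=9+6+8+11+12=46 → 245/291 = 0.8419
  pop: TP=387, FN=51+46+47+56+49=249 → 387/636 = 0.6085
  classical: TP=284, FN=18+24+16+21+18=97 → 284/381 = 0.7454
  hiphop: TP=594, FN=25+18+23+26+19=111 → 594/705 = 0.8426
  metal: TP=424, FN=16+18+27+9+18=88 → 424/512 = 0.8281
Macro-recall = mean = (0.8611 + 0.8419 + 0.6085 + 0.7454 + 0.8426 + 0.8281) / 6 = 0.788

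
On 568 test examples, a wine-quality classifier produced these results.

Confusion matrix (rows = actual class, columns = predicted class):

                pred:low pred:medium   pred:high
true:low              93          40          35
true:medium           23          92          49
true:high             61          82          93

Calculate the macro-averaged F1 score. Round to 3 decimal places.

0.492

Per-class F1 score (2·TP/(2·TP+FP+FN)):
  low: TP=93, FP=23+61=84, FN=40+35=75 → 186/345 = 0.5391
  medium: TP=92, FP=40+82=122, FN=23+49=72 → 184/378 = 0.4868
  high: TP=93, FP=35+49=84, FN=61+82=143 → 186/413 = 0.4504
Macro-F1 score = mean = (0.5391 + 0.4868 + 0.4504) / 3 = 0.492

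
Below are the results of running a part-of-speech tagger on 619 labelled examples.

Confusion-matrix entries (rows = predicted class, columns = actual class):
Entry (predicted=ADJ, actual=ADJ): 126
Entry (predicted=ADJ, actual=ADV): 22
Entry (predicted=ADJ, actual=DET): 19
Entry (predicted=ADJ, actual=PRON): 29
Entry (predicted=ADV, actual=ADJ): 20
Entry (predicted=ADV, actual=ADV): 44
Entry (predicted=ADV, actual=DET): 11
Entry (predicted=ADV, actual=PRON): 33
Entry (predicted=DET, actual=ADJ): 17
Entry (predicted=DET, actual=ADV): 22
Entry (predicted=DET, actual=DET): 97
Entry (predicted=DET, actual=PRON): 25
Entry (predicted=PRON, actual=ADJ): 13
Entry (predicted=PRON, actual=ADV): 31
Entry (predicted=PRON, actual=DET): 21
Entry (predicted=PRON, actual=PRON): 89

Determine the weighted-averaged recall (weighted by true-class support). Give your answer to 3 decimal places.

Per-class recall (TP/(TP+FN)):
  ADJ: TP=126, FN=20+17+13=50 → 126/176 = 0.7159
  ADV: TP=44, FN=22+22+31=75 → 44/119 = 0.3697
  DET: TP=97, FN=19+11+21=51 → 97/148 = 0.6554
  PRON: TP=89, FN=29+33+25=87 → 89/176 = 0.5057
Weighted-recall = Σ (supportᵢ/N)·recallᵢ with N=619: (176/619)·0.7159 + (119/619)·0.3697 + (148/619)·0.6554 + (176/619)·0.5057 = 0.575

0.575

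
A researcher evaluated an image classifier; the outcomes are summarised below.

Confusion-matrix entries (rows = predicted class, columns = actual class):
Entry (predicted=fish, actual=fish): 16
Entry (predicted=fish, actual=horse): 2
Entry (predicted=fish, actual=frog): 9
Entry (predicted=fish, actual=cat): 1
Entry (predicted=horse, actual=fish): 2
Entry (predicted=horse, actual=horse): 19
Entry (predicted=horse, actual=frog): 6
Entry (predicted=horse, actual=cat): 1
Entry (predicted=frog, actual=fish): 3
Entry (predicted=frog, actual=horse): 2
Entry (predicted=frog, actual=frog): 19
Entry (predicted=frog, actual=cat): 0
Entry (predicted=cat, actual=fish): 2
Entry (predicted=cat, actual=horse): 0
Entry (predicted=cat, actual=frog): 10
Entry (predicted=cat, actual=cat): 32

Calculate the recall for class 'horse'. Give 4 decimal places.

0.8261

Take TP from the diagonal, FP from the rest of the 'horse' prediction marginal, FN from the rest of the 'horse' actual marginal.
recall = TP/(TP+FN).
horse: TP=19, FN=2+2+0=4 → 19/23 = 0.82609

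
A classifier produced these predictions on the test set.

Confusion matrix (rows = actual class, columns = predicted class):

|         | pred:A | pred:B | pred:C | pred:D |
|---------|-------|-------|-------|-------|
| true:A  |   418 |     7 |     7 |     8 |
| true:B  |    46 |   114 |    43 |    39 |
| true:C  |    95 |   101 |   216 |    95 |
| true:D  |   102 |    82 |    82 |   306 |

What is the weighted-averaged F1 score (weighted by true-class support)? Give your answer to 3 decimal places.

Per-class F1 score (2·TP/(2·TP+FP+FN)):
  A: TP=418, FP=46+95+102=243, FN=7+7+8=22 → 836/1101 = 0.7593
  B: TP=114, FP=7+101+82=190, FN=46+43+39=128 → 228/546 = 0.4176
  C: TP=216, FP=7+43+82=132, FN=95+101+95=291 → 432/855 = 0.5053
  D: TP=306, FP=8+39+95=142, FN=102+82+82=266 → 612/1020 = 0.6000
Weighted-F1 score = Σ (supportᵢ/N)·F1 scoreᵢ with N=1761: (440/1761)·0.7593 + (242/1761)·0.4176 + (507/1761)·0.5053 + (572/1761)·0.6000 = 0.587

0.587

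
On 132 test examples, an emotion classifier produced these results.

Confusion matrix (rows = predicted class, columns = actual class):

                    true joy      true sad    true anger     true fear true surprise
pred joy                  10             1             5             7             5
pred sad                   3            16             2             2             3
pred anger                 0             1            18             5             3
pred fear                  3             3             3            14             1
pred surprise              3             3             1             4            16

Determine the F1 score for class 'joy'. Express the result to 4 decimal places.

One-vs-rest for 'joy': TP = diagonal; FP = other classes predicted 'joy'; FN = 'joy' predicted as other.
F1 score = 2·TP/(2·TP+FP+FN).
joy: TP=10, FP=1+5+7+5=18, FN=3+0+3+3=9 → 20/47 = 0.42553

0.4255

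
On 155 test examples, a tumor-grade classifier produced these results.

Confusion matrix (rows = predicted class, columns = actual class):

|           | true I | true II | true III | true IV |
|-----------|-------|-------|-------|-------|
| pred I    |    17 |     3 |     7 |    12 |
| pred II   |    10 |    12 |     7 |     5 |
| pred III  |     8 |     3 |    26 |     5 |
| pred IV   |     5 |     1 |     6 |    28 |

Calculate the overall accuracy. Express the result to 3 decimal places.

Accuracy = trace / total = (17+12+26+28=83) / 155 = 83/155 = 0.535

0.535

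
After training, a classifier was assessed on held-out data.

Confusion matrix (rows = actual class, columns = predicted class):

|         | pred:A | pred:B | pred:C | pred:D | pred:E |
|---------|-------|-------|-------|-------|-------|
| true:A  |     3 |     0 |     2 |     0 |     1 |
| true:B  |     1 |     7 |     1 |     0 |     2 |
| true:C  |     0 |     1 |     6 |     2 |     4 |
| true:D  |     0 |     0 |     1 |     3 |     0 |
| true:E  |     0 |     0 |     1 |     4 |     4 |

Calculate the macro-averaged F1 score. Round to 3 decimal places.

Per-class F1 score (2·TP/(2·TP+FP+FN)):
  A: TP=3, FP=1+0+0+0=1, FN=0+2+0+1=3 → 6/10 = 0.6000
  B: TP=7, FP=0+1+0+0=1, FN=1+1+0+2=4 → 14/19 = 0.7368
  C: TP=6, FP=2+1+1+1=5, FN=0+1+2+4=7 → 12/24 = 0.5000
  D: TP=3, FP=0+0+2+4=6, FN=0+0+1+0=1 → 6/13 = 0.4615
  E: TP=4, FP=1+2+4+0=7, FN=0+0+1+4=5 → 8/20 = 0.4000
Macro-F1 score = mean = (0.6000 + 0.7368 + 0.5000 + 0.4615 + 0.4000) / 5 = 0.540

0.540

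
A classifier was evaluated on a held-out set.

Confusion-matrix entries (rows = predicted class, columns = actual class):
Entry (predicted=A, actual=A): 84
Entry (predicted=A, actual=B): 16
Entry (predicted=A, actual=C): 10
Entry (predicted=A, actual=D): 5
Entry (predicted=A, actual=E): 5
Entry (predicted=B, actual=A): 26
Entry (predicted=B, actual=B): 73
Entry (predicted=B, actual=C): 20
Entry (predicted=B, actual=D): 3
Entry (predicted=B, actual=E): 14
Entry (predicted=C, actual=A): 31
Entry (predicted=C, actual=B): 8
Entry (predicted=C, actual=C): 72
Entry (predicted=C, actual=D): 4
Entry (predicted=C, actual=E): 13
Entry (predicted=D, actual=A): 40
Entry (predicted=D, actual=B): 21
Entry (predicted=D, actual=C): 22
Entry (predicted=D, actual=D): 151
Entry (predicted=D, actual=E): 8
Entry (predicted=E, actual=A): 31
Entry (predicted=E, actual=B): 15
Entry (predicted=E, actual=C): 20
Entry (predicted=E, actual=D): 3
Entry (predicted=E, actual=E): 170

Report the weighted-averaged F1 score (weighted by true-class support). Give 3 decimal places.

Per-class F1 score (2·TP/(2·TP+FP+FN)):
  A: TP=84, FP=16+10+5+5=36, FN=26+31+40+31=128 → 168/332 = 0.5060
  B: TP=73, FP=26+20+3+14=63, FN=16+8+21+15=60 → 146/269 = 0.5428
  C: TP=72, FP=31+8+4+13=56, FN=10+20+22+20=72 → 144/272 = 0.5294
  D: TP=151, FP=40+21+22+8=91, FN=5+3+4+3=15 → 302/408 = 0.7402
  E: TP=170, FP=31+15+20+3=69, FN=5+14+13+8=40 → 340/449 = 0.7572
Weighted-F1 score = Σ (supportᵢ/N)·F1 scoreᵢ with N=865: (212/865)·0.5060 + (133/865)·0.5428 + (144/865)·0.5294 + (166/865)·0.7402 + (210/865)·0.7572 = 0.621

0.621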